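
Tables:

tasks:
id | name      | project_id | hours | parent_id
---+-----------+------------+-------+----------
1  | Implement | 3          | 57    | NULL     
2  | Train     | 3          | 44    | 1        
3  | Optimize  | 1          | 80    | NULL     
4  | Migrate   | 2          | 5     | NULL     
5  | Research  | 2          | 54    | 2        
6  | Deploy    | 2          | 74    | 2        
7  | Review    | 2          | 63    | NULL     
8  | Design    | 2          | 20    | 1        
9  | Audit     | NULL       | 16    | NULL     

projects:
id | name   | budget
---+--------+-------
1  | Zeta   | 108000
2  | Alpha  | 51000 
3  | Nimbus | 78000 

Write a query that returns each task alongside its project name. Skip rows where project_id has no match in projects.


INNER JOIN keeps only tasks rows whose project_id matches an id in projects. Walk through each task:
  - task 1 (Implement): project_id=3 -> matches Nimbus
  - task 2 (Train): project_id=3 -> matches Nimbus
  - task 3 (Optimize): project_id=1 -> matches Zeta
  - task 4 (Migrate): project_id=2 -> matches Alpha
  - task 5 (Research): project_id=2 -> matches Alpha
  - task 6 (Deploy): project_id=2 -> matches Alpha
  - task 7 (Review): project_id=2 -> matches Alpha
  - task 8 (Design): project_id=2 -> matches Alpha
  - task 9 (Audit): project_id=NULL, no match -> dropped
So 1 of 9 rows is dropped.

SQL:
SELECT a.name, b.name AS project
FROM tasks a
INNER JOIN projects b ON a.project_id = b.id

Result:
name      | project
----------+--------
Implement | Nimbus 
Train     | Nimbus 
Optimize  | Zeta   
Migrate   | Alpha  
Research  | Alpha  
Deploy    | Alpha  
Review    | Alpha  
Design    | Alpha  


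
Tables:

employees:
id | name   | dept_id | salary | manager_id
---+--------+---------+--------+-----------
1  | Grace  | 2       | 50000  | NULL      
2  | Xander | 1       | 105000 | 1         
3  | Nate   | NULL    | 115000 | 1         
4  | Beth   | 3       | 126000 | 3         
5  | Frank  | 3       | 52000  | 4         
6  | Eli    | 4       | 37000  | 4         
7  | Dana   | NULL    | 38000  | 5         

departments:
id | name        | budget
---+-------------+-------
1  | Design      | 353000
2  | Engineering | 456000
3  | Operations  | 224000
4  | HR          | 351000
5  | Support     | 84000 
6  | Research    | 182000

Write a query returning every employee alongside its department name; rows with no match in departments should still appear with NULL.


LEFT JOIN keeps every row from employees (the left table); where dept_id has no match in departments, the department columns become NULL. Walk through each employee:
  - employee 1 (Grace): dept_id=2 -> matches Engineering
  - employee 2 (Xander): dept_id=1 -> matches Design
  - employee 3 (Nate): dept_id=NULL, no match -> kept with NULL
  - employee 4 (Beth): dept_id=3 -> matches Operations
  - employee 5 (Frank): dept_id=3 -> matches Operations
  - employee 6 (Eli): dept_id=4 -> matches HR
  - employee 7 (Dana): dept_id=NULL, no match -> kept with NULL
All 7 rows appear; 2 have NULL department.

SQL:
SELECT a.name, b.name AS department
FROM employees a
LEFT JOIN departments b ON a.dept_id = b.id

Result:
name   | department 
-------+------------
Grace  | Engineering
Xander | Design     
Nate   | NULL       
Beth   | Operations 
Frank  | Operations 
Eli    | HR         
Dana   | NULL       


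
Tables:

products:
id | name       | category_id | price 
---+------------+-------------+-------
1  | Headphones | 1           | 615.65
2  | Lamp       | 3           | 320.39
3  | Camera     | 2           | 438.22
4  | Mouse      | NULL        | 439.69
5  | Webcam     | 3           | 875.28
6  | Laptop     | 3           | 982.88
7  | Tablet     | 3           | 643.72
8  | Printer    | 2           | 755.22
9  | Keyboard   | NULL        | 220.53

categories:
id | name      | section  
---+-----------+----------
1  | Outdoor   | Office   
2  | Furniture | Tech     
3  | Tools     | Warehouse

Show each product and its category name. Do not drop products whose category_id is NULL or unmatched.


LEFT JOIN keeps every row from products (the left table); where category_id has no match in categories, the category columns become NULL. Walk through each product:
  - product 1 (Headphones): category_id=1 -> matches Outdoor
  - product 2 (Lamp): category_id=3 -> matches Tools
  - product 3 (Camera): category_id=2 -> matches Furniture
  - product 4 (Mouse): category_id=NULL, no match -> kept with NULL
  - product 5 (Webcam): category_id=3 -> matches Tools
  - product 6 (Laptop): category_id=3 -> matches Tools
  - product 7 (Tablet): category_id=3 -> matches Tools
  - product 8 (Printer): category_id=2 -> matches Furniture
  - product 9 (Keyboard): category_id=NULL, no match -> kept with NULL
All 9 rows appear; 2 have NULL category.

SQL:
SELECT a.name, b.name AS category
FROM products a
LEFT JOIN categories b ON a.category_id = b.id

Result:
name       | category 
-----------+----------
Headphones | Outdoor  
Lamp       | Tools    
Camera     | Furniture
Mouse      | NULL     
Webcam     | Tools    
Laptop     | Tools    
Tablet     | Tools    
Printer    | Furniture
Keyboard   | NULL     


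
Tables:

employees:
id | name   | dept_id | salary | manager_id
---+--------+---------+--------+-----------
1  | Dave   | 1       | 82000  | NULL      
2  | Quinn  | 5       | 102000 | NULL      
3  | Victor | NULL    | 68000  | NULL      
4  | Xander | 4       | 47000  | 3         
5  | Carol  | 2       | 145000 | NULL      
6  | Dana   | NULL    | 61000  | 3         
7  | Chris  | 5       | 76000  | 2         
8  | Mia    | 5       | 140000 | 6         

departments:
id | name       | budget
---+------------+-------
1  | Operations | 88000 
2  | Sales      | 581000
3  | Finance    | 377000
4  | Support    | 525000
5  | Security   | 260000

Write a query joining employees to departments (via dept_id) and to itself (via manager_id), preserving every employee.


Two LEFT JOINs from the same base table employees: one to departments via dept_id, one to employees itself via manager_id. Both are LEFT so every employee is preserved.
Match against departments:
  - employee 1 (Dave): dept_id=1 -> matches Operations
  - employee 2 (Quinn): dept_id=5 -> matches Security
  - employee 3 (Victor): dept_id=NULL, no match -> kept with NULL
  - employee 4 (Xander): dept_id=4 -> matches Support
  - employee 5 (Carol): dept_id=2 -> matches Sales
  - employee 6 (Dana): dept_id=NULL, no match -> kept with NULL
  - employee 7 (Chris): dept_id=5 -> matches Security
  - employee 8 (Mia): dept_id=5 -> matches Security
Match against employees (self):
  - employee 1 (Dave): manager_id=NULL -> NULL
  - employee 2 (Quinn): manager_id=NULL -> NULL
  - employee 3 (Victor): manager_id=NULL -> NULL
  - employee 4 (Xander): manager_id=3 -> Victor
  - employee 5 (Carol): manager_id=NULL -> NULL
  - employee 6 (Dana): manager_id=3 -> Victor
  - employee 7 (Chris): manager_id=2 -> Quinn
  - employee 8 (Mia): manager_id=6 -> Dana

SQL:
SELECT a.name, b.name AS department, c.name AS manager
FROM employees a
LEFT JOIN departments b ON a.dept_id = b.id
LEFT JOIN employees c ON a.manager_id = c.id

Result:
name   | department | manager
-------+------------+--------
Dave   | Operations | NULL   
Quinn  | Security   | NULL   
Victor | NULL       | NULL   
Xander | Support    | Victor 
Carol  | Sales      | NULL   
Dana   | NULL       | Victor 
Chris  | Security   | Quinn  
Mia    | Security   | Dana   


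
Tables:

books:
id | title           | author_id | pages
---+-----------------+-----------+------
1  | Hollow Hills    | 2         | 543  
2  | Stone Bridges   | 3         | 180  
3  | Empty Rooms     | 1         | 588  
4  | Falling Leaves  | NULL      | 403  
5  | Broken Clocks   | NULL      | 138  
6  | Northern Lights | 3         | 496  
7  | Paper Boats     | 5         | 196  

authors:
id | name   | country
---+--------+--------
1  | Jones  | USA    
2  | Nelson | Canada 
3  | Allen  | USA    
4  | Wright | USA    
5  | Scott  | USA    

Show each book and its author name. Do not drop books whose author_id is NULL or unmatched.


LEFT JOIN keeps every row from books (the left table); where author_id has no match in authors, the author columns become NULL. Walk through each book:
  - book 1 (Hollow Hills): author_id=2 -> matches Nelson
  - book 2 (Stone Bridges): author_id=3 -> matches Allen
  - book 3 (Empty Rooms): author_id=1 -> matches Jones
  - book 4 (Falling Leaves): author_id=NULL, no match -> kept with NULL
  - book 5 (Broken Clocks): author_id=NULL, no match -> kept with NULL
  - book 6 (Northern Lights): author_id=3 -> matches Allen
  - book 7 (Paper Boats): author_id=5 -> matches Scott
All 7 rows appear; 2 have NULL author.

SQL:
SELECT a.title, b.name AS author
FROM books a
LEFT JOIN authors b ON a.author_id = b.id

Result:
title           | author
----------------+-------
Hollow Hills    | Nelson
Stone Bridges   | Allen 
Empty Rooms     | Jones 
Falling Leaves  | NULL  
Broken Clocks   | NULL  
Northern Lights | Allen 
Paper Boats     | Scott 


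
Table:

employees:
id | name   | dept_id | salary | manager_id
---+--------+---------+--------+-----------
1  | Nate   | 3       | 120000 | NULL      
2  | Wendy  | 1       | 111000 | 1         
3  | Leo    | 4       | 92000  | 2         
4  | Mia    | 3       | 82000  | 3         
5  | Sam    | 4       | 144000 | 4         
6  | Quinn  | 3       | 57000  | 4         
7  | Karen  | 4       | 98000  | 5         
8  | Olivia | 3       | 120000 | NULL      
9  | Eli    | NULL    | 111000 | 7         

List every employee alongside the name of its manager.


This is a self-join: employees is joined to a second copy of itself, matching each row's manager_id to another row's id. Use LEFT JOIN so rows with manager_id=NULL are kept.
  - employee 1 (Nate): manager_id=NULL -> NULL
  - employee 2 (Wendy): manager_id=1 -> Nate
  - employee 3 (Leo): manager_id=2 -> Wendy
  - employee 4 (Mia): manager_id=3 -> Leo
  - employee 5 (Sam): manager_id=4 -> Mia
  - employee 6 (Quinn): manager_id=4 -> Mia
  - employee 7 (Karen): manager_id=5 -> Sam
  - employee 8 (Olivia): manager_id=NULL -> NULL
  - employee 9 (Eli): manager_id=7 -> Karen

SQL:
SELECT a.name AS item, b.name AS manager
FROM employees a
LEFT JOIN employees b ON a.manager_id = b.id

Result:
item   | manager
-------+--------
Nate   | NULL   
Wendy  | Nate   
Leo    | Wendy  
Mia    | Leo    
Sam    | Mia    
Quinn  | Mia    
Karen  | Sam    
Olivia | NULL   
Eli    | Karen  


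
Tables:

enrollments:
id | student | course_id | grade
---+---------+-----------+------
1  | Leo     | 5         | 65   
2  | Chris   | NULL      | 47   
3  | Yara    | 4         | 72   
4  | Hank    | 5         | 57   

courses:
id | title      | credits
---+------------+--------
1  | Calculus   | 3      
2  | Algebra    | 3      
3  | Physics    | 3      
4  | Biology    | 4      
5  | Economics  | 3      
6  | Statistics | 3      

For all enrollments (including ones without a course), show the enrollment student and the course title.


LEFT JOIN keeps every row from enrollments (the left table); where course_id has no match in courses, the course columns become NULL. Walk through each enrollment:
  - enrollment 1 (Leo): course_id=5 -> matches Economics
  - enrollment 2 (Chris): course_id=NULL, no match -> kept with NULL
  - enrollment 3 (Yara): course_id=4 -> matches Biology
  - enrollment 4 (Hank): course_id=5 -> matches Economics
All 4 rows appear; 1 has NULL course.

SQL:
SELECT a.student, b.title AS course
FROM enrollments a
LEFT JOIN courses b ON a.course_id = b.id

Result:
student | course   
--------+----------
Leo     | Economics
Chris   | NULL     
Yara    | Biology  
Hank    | Economics


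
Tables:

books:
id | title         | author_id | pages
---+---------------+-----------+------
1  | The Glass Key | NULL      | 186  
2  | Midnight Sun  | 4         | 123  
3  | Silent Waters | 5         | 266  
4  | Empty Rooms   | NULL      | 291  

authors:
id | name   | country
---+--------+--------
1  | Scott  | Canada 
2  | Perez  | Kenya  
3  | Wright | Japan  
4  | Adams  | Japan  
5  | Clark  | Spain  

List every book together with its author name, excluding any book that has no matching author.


INNER JOIN keeps only books rows whose author_id matches an id in authors. Walk through each book:
  - book 1 (The Glass Key): author_id=NULL, no match -> dropped
  - book 2 (Midnight Sun): author_id=4 -> matches Adams
  - book 3 (Silent Waters): author_id=5 -> matches Clark
  - book 4 (Empty Rooms): author_id=NULL, no match -> dropped
So 2 of 4 rows are dropped.

SQL:
SELECT a.title, b.name AS author
FROM books a
INNER JOIN authors b ON a.author_id = b.id

Result:
title         | author
--------------+-------
Midnight Sun  | Adams 
Silent Waters | Clark 


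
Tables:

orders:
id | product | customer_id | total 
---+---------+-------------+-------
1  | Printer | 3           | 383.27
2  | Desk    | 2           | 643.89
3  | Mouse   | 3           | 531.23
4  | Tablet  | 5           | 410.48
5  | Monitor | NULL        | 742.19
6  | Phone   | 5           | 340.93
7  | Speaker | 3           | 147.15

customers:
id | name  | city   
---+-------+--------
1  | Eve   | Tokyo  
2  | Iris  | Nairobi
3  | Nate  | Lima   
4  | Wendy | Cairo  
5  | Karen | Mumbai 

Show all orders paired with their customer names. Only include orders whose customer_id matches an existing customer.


INNER JOIN keeps only orders rows whose customer_id matches an id in customers. Walk through each order:
  - order 1 (Printer): customer_id=3 -> matches Nate
  - order 2 (Desk): customer_id=2 -> matches Iris
  - order 3 (Mouse): customer_id=3 -> matches Nate
  - order 4 (Tablet): customer_id=5 -> matches Karen
  - order 5 (Monitor): customer_id=NULL, no match -> dropped
  - order 6 (Phone): customer_id=5 -> matches Karen
  - order 7 (Speaker): customer_id=3 -> matches Nate
So 1 of 7 rows is dropped.

SQL:
SELECT a.product, b.name AS customer
FROM orders a
INNER JOIN customers b ON a.customer_id = b.id

Result:
product | customer
--------+---------
Printer | Nate    
Desk    | Iris    
Mouse   | Nate    
Tablet  | Karen   
Phone   | Karen   
Speaker | Nate    


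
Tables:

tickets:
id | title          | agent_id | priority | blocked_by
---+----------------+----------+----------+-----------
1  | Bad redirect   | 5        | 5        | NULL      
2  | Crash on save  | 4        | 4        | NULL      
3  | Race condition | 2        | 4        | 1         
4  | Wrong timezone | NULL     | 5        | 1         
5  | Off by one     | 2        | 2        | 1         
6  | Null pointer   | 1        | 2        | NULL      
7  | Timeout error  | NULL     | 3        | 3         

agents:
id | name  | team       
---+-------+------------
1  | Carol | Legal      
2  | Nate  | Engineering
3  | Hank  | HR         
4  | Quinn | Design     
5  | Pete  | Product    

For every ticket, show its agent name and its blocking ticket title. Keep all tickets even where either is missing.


Two LEFT JOINs from the same base table tickets: one to agents via agent_id, one to tickets itself via blocked_by. Both are LEFT so every ticket is preserved.
Match against agents:
  - ticket 1 (Bad redirect): agent_id=5 -> matches Pete
  - ticket 2 (Crash on save): agent_id=4 -> matches Quinn
  - ticket 3 (Race condition): agent_id=2 -> matches Nate
  - ticket 4 (Wrong timezone): agent_id=NULL, no match -> kept with NULL
  - ticket 5 (Off by one): agent_id=2 -> matches Nate
  - ticket 6 (Null pointer): agent_id=1 -> matches Carol
  - ticket 7 (Timeout error): agent_id=NULL, no match -> kept with NULL
Match against tickets (self):
  - ticket 1 (Bad redirect): blocked_by=NULL -> NULL
  - ticket 2 (Crash on save): blocked_by=NULL -> NULL
  - ticket 3 (Race condition): blocked_by=1 -> Bad redirect
  - ticket 4 (Wrong timezone): blocked_by=1 -> Bad redirect
  - ticket 5 (Off by one): blocked_by=1 -> Bad redirect
  - ticket 6 (Null pointer): blocked_by=NULL -> NULL
  - ticket 7 (Timeout error): blocked_by=3 -> Race condition

SQL:
SELECT a.title, b.name AS agent, c.title AS blocked_by
FROM tickets a
LEFT JOIN agents b ON a.agent_id = b.id
LEFT JOIN tickets c ON a.blocked_by = c.id

Result:
title          | agent | blocked_by    
---------------+-------+---------------
Bad redirect   | Pete  | NULL          
Crash on save  | Quinn | NULL          
Race condition | Nate  | Bad redirect  
Wrong timezone | NULL  | Bad redirect  
Off by one     | Nate  | Bad redirect  
Null pointer   | Carol | NULL          
Timeout error  | NULL  | Race condition


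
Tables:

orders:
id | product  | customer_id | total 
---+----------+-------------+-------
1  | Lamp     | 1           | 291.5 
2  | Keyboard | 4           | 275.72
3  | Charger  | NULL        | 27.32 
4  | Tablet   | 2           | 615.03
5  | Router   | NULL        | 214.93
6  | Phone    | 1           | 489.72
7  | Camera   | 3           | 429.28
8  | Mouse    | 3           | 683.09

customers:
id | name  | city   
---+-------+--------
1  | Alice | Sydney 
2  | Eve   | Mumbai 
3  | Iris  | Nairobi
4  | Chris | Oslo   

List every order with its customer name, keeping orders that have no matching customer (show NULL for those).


LEFT JOIN keeps every row from orders (the left table); where customer_id has no match in customers, the customer columns become NULL. Walk through each order:
  - order 1 (Lamp): customer_id=1 -> matches Alice
  - order 2 (Keyboard): customer_id=4 -> matches Chris
  - order 3 (Charger): customer_id=NULL, no match -> kept with NULL
  - order 4 (Tablet): customer_id=2 -> matches Eve
  - order 5 (Router): customer_id=NULL, no match -> kept with NULL
  - order 6 (Phone): customer_id=1 -> matches Alice
  - order 7 (Camera): customer_id=3 -> matches Iris
  - order 8 (Mouse): customer_id=3 -> matches Iris
All 8 rows appear; 2 have NULL customer.

SQL:
SELECT a.product, b.name AS customer
FROM orders a
LEFT JOIN customers b ON a.customer_id = b.id

Result:
product  | customer
---------+---------
Lamp     | Alice   
Keyboard | Chris   
Charger  | NULL    
Tablet   | Eve     
Router   | NULL    
Phone    | Alice   
Camera   | Iris    
Mouse    | Iris    


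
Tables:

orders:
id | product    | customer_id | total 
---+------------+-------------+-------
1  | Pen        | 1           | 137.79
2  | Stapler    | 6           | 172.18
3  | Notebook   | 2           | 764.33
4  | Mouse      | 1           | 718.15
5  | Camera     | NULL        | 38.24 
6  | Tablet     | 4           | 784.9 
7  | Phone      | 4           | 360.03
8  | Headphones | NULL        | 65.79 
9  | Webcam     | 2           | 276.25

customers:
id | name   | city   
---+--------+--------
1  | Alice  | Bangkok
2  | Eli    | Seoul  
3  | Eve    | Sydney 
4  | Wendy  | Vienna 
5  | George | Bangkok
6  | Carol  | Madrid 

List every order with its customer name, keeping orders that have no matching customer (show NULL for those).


LEFT JOIN keeps every row from orders (the left table); where customer_id has no match in customers, the customer columns become NULL. Walk through each order:
  - order 1 (Pen): customer_id=1 -> matches Alice
  - order 2 (Stapler): customer_id=6 -> matches Carol
  - order 3 (Notebook): customer_id=2 -> matches Eli
  - order 4 (Mouse): customer_id=1 -> matches Alice
  - order 5 (Camera): customer_id=NULL, no match -> kept with NULL
  - order 6 (Tablet): customer_id=4 -> matches Wendy
  - order 7 (Phone): customer_id=4 -> matches Wendy
  - order 8 (Headphones): customer_id=NULL, no match -> kept with NULL
  - order 9 (Webcam): customer_id=2 -> matches Eli
All 9 rows appear; 2 have NULL customer.

SQL:
SELECT a.product, b.name AS customer
FROM orders a
LEFT JOIN customers b ON a.customer_id = b.id

Result:
product    | customer
-----------+---------
Pen        | Alice   
Stapler    | Carol   
Notebook   | Eli     
Mouse      | Alice   
Camera     | NULL    
Tablet     | Wendy   
Phone      | Wendy   
Headphones | NULL    
Webcam     | Eli     


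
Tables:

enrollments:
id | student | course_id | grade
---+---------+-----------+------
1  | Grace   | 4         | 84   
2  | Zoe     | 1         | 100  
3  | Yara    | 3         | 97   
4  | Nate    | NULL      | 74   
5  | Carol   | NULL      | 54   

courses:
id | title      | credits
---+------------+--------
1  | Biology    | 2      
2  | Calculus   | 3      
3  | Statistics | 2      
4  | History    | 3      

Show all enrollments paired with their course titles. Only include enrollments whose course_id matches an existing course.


INNER JOIN keeps only enrollments rows whose course_id matches an id in courses. Walk through each enrollment:
  - enrollment 1 (Grace): course_id=4 -> matches History
  - enrollment 2 (Zoe): course_id=1 -> matches Biology
  - enrollment 3 (Yara): course_id=3 -> matches Statistics
  - enrollment 4 (Nate): course_id=NULL, no match -> dropped
  - enrollment 5 (Carol): course_id=NULL, no match -> dropped
So 2 of 5 rows are dropped.

SQL:
SELECT a.student, b.title AS course
FROM enrollments a
INNER JOIN courses b ON a.course_id = b.id

Result:
student | course    
--------+-----------
Grace   | History   
Zoe     | Biology   
Yara    | Statistics


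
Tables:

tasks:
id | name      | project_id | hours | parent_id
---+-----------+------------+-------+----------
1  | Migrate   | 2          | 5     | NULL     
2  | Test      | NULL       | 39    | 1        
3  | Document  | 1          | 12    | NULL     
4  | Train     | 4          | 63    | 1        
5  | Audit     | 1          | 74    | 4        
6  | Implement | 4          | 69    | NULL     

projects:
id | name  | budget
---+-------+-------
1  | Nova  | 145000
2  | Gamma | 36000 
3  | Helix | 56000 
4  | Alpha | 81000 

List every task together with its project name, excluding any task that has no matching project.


INNER JOIN keeps only tasks rows whose project_id matches an id in projects. Walk through each task:
  - task 1 (Migrate): project_id=2 -> matches Gamma
  - task 2 (Test): project_id=NULL, no match -> dropped
  - task 3 (Document): project_id=1 -> matches Nova
  - task 4 (Train): project_id=4 -> matches Alpha
  - task 5 (Audit): project_id=1 -> matches Nova
  - task 6 (Implement): project_id=4 -> matches Alpha
So 1 of 6 rows is dropped.

SQL:
SELECT a.name, b.name AS project
FROM tasks a
INNER JOIN projects b ON a.project_id = b.id

Result:
name      | project
----------+--------
Migrate   | Gamma  
Document  | Nova   
Train     | Alpha  
Audit     | Nova   
Implement | Alpha  


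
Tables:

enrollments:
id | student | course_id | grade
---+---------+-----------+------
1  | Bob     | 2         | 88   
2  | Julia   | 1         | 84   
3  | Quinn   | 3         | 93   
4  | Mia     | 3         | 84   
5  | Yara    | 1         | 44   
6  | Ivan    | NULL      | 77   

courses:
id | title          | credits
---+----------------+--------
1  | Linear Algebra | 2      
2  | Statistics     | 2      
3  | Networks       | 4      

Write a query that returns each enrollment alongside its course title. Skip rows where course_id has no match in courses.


INNER JOIN keeps only enrollments rows whose course_id matches an id in courses. Walk through each enrollment:
  - enrollment 1 (Bob): course_id=2 -> matches Statistics
  - enrollment 2 (Julia): course_id=1 -> matches Linear Algebra
  - enrollment 3 (Quinn): course_id=3 -> matches Networks
  - enrollment 4 (Mia): course_id=3 -> matches Networks
  - enrollment 5 (Yara): course_id=1 -> matches Linear Algebra
  - enrollment 6 (Ivan): course_id=NULL, no match -> dropped
So 1 of 6 rows is dropped.

SQL:
SELECT a.student, b.title AS course
FROM enrollments a
INNER JOIN courses b ON a.course_id = b.id

Result:
student | course        
--------+---------------
Bob     | Statistics    
Julia   | Linear Algebra
Quinn   | Networks      
Mia     | Networks      
Yara    | Linear Algebra


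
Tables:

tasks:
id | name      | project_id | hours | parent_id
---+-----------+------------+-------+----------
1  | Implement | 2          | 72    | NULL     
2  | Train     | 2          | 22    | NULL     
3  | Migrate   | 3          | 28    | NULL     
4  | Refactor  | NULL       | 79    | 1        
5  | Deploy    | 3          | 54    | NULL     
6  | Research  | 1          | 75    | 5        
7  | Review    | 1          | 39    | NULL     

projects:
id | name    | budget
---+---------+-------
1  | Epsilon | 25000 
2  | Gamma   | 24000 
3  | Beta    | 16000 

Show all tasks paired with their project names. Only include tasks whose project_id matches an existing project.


INNER JOIN keeps only tasks rows whose project_id matches an id in projects. Walk through each task:
  - task 1 (Implement): project_id=2 -> matches Gamma
  - task 2 (Train): project_id=2 -> matches Gamma
  - task 3 (Migrate): project_id=3 -> matches Beta
  - task 4 (Refactor): project_id=NULL, no match -> dropped
  - task 5 (Deploy): project_id=3 -> matches Beta
  - task 6 (Research): project_id=1 -> matches Epsilon
  - task 7 (Review): project_id=1 -> matches Epsilon
So 1 of 7 rows is dropped.

SQL:
SELECT a.name, b.name AS project
FROM tasks a
INNER JOIN projects b ON a.project_id = b.id

Result:
name      | project
----------+--------
Implement | Gamma  
Train     | Gamma  
Migrate   | Beta   
Deploy    | Beta   
Research  | Epsilon
Review    | Epsilon


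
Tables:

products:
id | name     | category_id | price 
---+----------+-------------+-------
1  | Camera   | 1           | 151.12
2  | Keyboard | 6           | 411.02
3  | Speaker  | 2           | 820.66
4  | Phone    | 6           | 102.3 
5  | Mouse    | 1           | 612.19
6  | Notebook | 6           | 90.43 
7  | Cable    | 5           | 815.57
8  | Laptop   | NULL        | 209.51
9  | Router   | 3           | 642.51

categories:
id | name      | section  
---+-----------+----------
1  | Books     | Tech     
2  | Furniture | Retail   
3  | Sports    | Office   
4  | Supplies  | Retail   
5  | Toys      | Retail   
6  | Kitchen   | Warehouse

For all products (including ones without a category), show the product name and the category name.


LEFT JOIN keeps every row from products (the left table); where category_id has no match in categories, the category columns become NULL. Walk through each product:
  - product 1 (Camera): category_id=1 -> matches Books
  - product 2 (Keyboard): category_id=6 -> matches Kitchen
  - product 3 (Speaker): category_id=2 -> matches Furniture
  - product 4 (Phone): category_id=6 -> matches Kitchen
  - product 5 (Mouse): category_id=1 -> matches Books
  - product 6 (Notebook): category_id=6 -> matches Kitchen
  - product 7 (Cable): category_id=5 -> matches Toys
  - product 8 (Laptop): category_id=NULL, no match -> kept with NULL
  - product 9 (Router): category_id=3 -> matches Sports
All 9 rows appear; 1 has NULL category.

SQL:
SELECT a.name, b.name AS category
FROM products a
LEFT JOIN categories b ON a.category_id = b.id

Result:
name     | category 
---------+----------
Camera   | Books    
Keyboard | Kitchen  
Speaker  | Furniture
Phone    | Kitchen  
Mouse    | Books    
Notebook | Kitchen  
Cable    | Toys     
Laptop   | NULL     
Router   | Sports   


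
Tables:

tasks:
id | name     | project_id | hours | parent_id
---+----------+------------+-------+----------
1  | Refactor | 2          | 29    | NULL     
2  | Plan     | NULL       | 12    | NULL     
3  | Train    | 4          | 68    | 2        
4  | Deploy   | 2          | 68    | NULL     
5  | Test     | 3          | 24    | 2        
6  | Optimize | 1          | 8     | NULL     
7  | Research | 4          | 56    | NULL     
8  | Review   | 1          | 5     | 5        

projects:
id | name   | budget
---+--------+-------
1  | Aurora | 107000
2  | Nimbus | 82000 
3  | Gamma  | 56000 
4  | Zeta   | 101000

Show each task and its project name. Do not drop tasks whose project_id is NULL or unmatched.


LEFT JOIN keeps every row from tasks (the left table); where project_id has no match in projects, the project columns become NULL. Walk through each task:
  - task 1 (Refactor): project_id=2 -> matches Nimbus
  - task 2 (Plan): project_id=NULL, no match -> kept with NULL
  - task 3 (Train): project_id=4 -> matches Zeta
  - task 4 (Deploy): project_id=2 -> matches Nimbus
  - task 5 (Test): project_id=3 -> matches Gamma
  - task 6 (Optimize): project_id=1 -> matches Aurora
  - task 7 (Research): project_id=4 -> matches Zeta
  - task 8 (Review): project_id=1 -> matches Aurora
All 8 rows appear; 1 has NULL project.

SQL:
SELECT a.name, b.name AS project
FROM tasks a
LEFT JOIN projects b ON a.project_id = b.id

Result:
name     | project
---------+--------
Refactor | Nimbus 
Plan     | NULL   
Train    | Zeta   
Deploy   | Nimbus 
Test     | Gamma  
Optimize | Aurora 
Research | Zeta   
Review   | Aurora 


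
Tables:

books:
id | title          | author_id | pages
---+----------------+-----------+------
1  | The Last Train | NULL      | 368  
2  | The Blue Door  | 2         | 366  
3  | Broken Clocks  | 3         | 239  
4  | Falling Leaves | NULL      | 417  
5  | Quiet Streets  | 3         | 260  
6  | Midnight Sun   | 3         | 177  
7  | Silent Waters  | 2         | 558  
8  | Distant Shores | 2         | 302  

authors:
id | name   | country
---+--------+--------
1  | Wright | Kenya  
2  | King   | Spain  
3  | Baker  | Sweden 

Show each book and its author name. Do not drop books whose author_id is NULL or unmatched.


LEFT JOIN keeps every row from books (the left table); where author_id has no match in authors, the author columns become NULL. Walk through each book:
  - book 1 (The Last Train): author_id=NULL, no match -> kept with NULL
  - book 2 (The Blue Door): author_id=2 -> matches King
  - book 3 (Broken Clocks): author_id=3 -> matches Baker
  - book 4 (Falling Leaves): author_id=NULL, no match -> kept with NULL
  - book 5 (Quiet Streets): author_id=3 -> matches Baker
  - book 6 (Midnight Sun): author_id=3 -> matches Baker
  - book 7 (Silent Waters): author_id=2 -> matches King
  - book 8 (Distant Shores): author_id=2 -> matches King
All 8 rows appear; 2 have NULL author.

SQL:
SELECT a.title, b.name AS author
FROM books a
LEFT JOIN authors b ON a.author_id = b.id

Result:
title          | author
---------------+-------
The Last Train | NULL  
The Blue Door  | King  
Broken Clocks  | Baker 
Falling Leaves | NULL  
Quiet Streets  | Baker 
Midnight Sun   | Baker 
Silent Waters  | King  
Distant Shores | King  


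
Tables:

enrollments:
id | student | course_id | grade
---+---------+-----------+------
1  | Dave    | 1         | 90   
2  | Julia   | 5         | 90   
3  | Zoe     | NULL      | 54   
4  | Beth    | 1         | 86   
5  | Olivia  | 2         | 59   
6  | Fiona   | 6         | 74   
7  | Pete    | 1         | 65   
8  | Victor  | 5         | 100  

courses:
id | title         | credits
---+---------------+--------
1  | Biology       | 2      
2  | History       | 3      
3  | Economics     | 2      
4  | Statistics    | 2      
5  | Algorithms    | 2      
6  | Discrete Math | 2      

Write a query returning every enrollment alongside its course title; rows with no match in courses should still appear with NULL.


LEFT JOIN keeps every row from enrollments (the left table); where course_id has no match in courses, the course columns become NULL. Walk through each enrollment:
  - enrollment 1 (Dave): course_id=1 -> matches Biology
  - enrollment 2 (Julia): course_id=5 -> matches Algorithms
  - enrollment 3 (Zoe): course_id=NULL, no match -> kept with NULL
  - enrollment 4 (Beth): course_id=1 -> matches Biology
  - enrollment 5 (Olivia): course_id=2 -> matches History
  - enrollment 6 (Fiona): course_id=6 -> matches Discrete Math
  - enrollment 7 (Pete): course_id=1 -> matches Biology
  - enrollment 8 (Victor): course_id=5 -> matches Algorithms
All 8 rows appear; 1 has NULL course.

SQL:
SELECT a.student, b.title AS course
FROM enrollments a
LEFT JOIN courses b ON a.course_id = b.id

Result:
student | course       
--------+--------------
Dave    | Biology      
Julia   | Algorithms   
Zoe     | NULL         
Beth    | Biology      
Olivia  | History      
Fiona   | Discrete Math
Pete    | Biology      
Victor  | Algorithms   


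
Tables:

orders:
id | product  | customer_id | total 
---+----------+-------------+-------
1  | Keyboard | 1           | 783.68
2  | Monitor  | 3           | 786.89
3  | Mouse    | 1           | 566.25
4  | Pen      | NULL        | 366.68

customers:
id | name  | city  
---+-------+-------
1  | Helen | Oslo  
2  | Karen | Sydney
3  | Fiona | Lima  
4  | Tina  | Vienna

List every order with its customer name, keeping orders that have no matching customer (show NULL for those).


LEFT JOIN keeps every row from orders (the left table); where customer_id has no match in customers, the customer columns become NULL. Walk through each order:
  - order 1 (Keyboard): customer_id=1 -> matches Helen
  - order 2 (Monitor): customer_id=3 -> matches Fiona
  - order 3 (Mouse): customer_id=1 -> matches Helen
  - order 4 (Pen): customer_id=NULL, no match -> kept with NULL
All 4 rows appear; 1 has NULL customer.

SQL:
SELECT a.product, b.name AS customer
FROM orders a
LEFT JOIN customers b ON a.customer_id = b.id

Result:
product  | customer
---------+---------
Keyboard | Helen   
Monitor  | Fiona   
Mouse    | Helen   
Pen      | NULL    


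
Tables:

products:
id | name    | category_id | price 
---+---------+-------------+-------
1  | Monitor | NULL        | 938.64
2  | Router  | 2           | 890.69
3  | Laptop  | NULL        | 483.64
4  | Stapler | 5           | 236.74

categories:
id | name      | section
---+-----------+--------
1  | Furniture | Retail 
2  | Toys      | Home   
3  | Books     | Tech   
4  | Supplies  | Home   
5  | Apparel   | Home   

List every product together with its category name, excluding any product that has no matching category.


INNER JOIN keeps only products rows whose category_id matches an id in categories. Walk through each product:
  - product 1 (Monitor): category_id=NULL, no match -> dropped
  - product 2 (Router): category_id=2 -> matches Toys
  - product 3 (Laptop): category_id=NULL, no match -> dropped
  - product 4 (Stapler): category_id=5 -> matches Apparel
So 2 of 4 rows are dropped.

SQL:
SELECT a.name, b.name AS category
FROM products a
INNER JOIN categories b ON a.category_id = b.id

Result:
name    | category
--------+---------
Router  | Toys    
Stapler | Apparel 


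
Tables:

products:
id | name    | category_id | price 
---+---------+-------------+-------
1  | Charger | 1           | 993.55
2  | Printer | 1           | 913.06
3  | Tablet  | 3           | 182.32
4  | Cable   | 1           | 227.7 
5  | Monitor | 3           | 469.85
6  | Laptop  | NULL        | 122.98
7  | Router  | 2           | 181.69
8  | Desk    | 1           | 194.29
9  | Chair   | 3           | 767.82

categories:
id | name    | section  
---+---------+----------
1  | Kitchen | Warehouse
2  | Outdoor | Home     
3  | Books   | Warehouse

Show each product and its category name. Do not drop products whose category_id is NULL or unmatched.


LEFT JOIN keeps every row from products (the left table); where category_id has no match in categories, the category columns become NULL. Walk through each product:
  - product 1 (Charger): category_id=1 -> matches Kitchen
  - product 2 (Printer): category_id=1 -> matches Kitchen
  - product 3 (Tablet): category_id=3 -> matches Books
  - product 4 (Cable): category_id=1 -> matches Kitchen
  - product 5 (Monitor): category_id=3 -> matches Books
  - product 6 (Laptop): category_id=NULL, no match -> kept with NULL
  - product 7 (Router): category_id=2 -> matches Outdoor
  - product 8 (Desk): category_id=1 -> matches Kitchen
  - product 9 (Chair): category_id=3 -> matches Books
All 9 rows appear; 1 has NULL category.

SQL:
SELECT a.name, b.name AS category
FROM products a
LEFT JOIN categories b ON a.category_id = b.id

Result:
name    | category
--------+---------
Charger | Kitchen 
Printer | Kitchen 
Tablet  | Books   
Cable   | Kitchen 
Monitor | Books   
Laptop  | NULL    
Router  | Outdoor 
Desk    | Kitchen 
Chair   | Books   


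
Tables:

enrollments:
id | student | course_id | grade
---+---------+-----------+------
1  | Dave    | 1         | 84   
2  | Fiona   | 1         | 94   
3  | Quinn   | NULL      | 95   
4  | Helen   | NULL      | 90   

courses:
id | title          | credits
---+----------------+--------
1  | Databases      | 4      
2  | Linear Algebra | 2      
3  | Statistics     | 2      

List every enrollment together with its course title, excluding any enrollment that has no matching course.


INNER JOIN keeps only enrollments rows whose course_id matches an id in courses. Walk through each enrollment:
  - enrollment 1 (Dave): course_id=1 -> matches Databases
  - enrollment 2 (Fiona): course_id=1 -> matches Databases
  - enrollment 3 (Quinn): course_id=NULL, no match -> dropped
  - enrollment 4 (Helen): course_id=NULL, no match -> dropped
So 2 of 4 rows are dropped.

SQL:
SELECT a.student, b.title AS course
FROM enrollments a
INNER JOIN courses b ON a.course_id = b.id

Result:
student | course   
--------+----------
Dave    | Databases
Fiona   | Databases


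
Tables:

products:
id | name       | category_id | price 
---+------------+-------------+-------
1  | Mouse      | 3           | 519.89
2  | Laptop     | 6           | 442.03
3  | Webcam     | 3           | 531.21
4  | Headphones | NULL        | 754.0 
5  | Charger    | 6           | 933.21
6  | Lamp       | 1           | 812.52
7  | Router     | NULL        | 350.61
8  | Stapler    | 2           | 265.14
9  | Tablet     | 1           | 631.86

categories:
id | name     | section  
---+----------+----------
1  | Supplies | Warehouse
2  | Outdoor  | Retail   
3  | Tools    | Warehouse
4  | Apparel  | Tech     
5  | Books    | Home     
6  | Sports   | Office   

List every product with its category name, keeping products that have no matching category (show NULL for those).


LEFT JOIN keeps every row from products (the left table); where category_id has no match in categories, the category columns become NULL. Walk through each product:
  - product 1 (Mouse): category_id=3 -> matches Tools
  - product 2 (Laptop): category_id=6 -> matches Sports
  - product 3 (Webcam): category_id=3 -> matches Tools
  - product 4 (Headphones): category_id=NULL, no match -> kept with NULL
  - product 5 (Charger): category_id=6 -> matches Sports
  - product 6 (Lamp): category_id=1 -> matches Supplies
  - product 7 (Router): category_id=NULL, no match -> kept with NULL
  - product 8 (Stapler): category_id=2 -> matches Outdoor
  - product 9 (Tablet): category_id=1 -> matches Supplies
All 9 rows appear; 2 have NULL category.

SQL:
SELECT a.name, b.name AS category
FROM products a
LEFT JOIN categories b ON a.category_id = b.id

Result:
name       | category
-----------+---------
Mouse      | Tools   
Laptop     | Sports  
Webcam     | Tools   
Headphones | NULL    
Charger    | Sports  
Lamp       | Supplies
Router     | NULL    
Stapler    | Outdoor 
Tablet     | Supplies


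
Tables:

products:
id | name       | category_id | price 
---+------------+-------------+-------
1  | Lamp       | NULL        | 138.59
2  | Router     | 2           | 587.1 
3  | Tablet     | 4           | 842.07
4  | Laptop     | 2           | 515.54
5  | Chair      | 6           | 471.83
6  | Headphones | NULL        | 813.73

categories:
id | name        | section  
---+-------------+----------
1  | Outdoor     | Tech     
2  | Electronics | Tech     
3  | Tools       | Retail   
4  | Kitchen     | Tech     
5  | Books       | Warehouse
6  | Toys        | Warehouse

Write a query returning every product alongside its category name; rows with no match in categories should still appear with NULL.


LEFT JOIN keeps every row from products (the left table); where category_id has no match in categories, the category columns become NULL. Walk through each product:
  - product 1 (Lamp): category_id=NULL, no match -> kept with NULL
  - product 2 (Router): category_id=2 -> matches Electronics
  - product 3 (Tablet): category_id=4 -> matches Kitchen
  - product 4 (Laptop): category_id=2 -> matches Electronics
  - product 5 (Chair): category_id=6 -> matches Toys
  - product 6 (Headphones): category_id=NULL, no match -> kept with NULL
All 6 rows appear; 2 have NULL category.

SQL:
SELECT a.name, b.name AS category
FROM products a
LEFT JOIN categories b ON a.category_id = b.id

Result:
name       | category   
-----------+------------
Lamp       | NULL       
Router     | Electronics
Tablet     | Kitchen    
Laptop     | Electronics
Chair      | Toys       
Headphones | NULL       
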